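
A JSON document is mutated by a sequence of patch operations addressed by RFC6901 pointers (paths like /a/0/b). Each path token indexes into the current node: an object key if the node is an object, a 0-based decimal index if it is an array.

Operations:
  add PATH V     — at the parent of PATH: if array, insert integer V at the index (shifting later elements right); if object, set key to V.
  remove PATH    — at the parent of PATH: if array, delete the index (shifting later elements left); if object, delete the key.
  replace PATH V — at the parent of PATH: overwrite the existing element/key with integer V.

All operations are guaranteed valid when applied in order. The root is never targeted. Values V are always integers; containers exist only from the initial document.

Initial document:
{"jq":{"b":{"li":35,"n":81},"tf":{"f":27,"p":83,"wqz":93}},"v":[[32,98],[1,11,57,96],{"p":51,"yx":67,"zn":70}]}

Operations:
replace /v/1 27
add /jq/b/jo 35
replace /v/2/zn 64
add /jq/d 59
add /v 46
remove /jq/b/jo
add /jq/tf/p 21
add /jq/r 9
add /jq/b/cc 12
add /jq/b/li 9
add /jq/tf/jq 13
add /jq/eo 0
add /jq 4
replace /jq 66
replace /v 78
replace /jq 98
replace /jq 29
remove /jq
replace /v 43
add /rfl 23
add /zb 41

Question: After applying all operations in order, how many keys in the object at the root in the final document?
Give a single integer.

Answer: 3

Derivation:
After op 1 (replace /v/1 27): {"jq":{"b":{"li":35,"n":81},"tf":{"f":27,"p":83,"wqz":93}},"v":[[32,98],27,{"p":51,"yx":67,"zn":70}]}
After op 2 (add /jq/b/jo 35): {"jq":{"b":{"jo":35,"li":35,"n":81},"tf":{"f":27,"p":83,"wqz":93}},"v":[[32,98],27,{"p":51,"yx":67,"zn":70}]}
After op 3 (replace /v/2/zn 64): {"jq":{"b":{"jo":35,"li":35,"n":81},"tf":{"f":27,"p":83,"wqz":93}},"v":[[32,98],27,{"p":51,"yx":67,"zn":64}]}
After op 4 (add /jq/d 59): {"jq":{"b":{"jo":35,"li":35,"n":81},"d":59,"tf":{"f":27,"p":83,"wqz":93}},"v":[[32,98],27,{"p":51,"yx":67,"zn":64}]}
After op 5 (add /v 46): {"jq":{"b":{"jo":35,"li":35,"n":81},"d":59,"tf":{"f":27,"p":83,"wqz":93}},"v":46}
After op 6 (remove /jq/b/jo): {"jq":{"b":{"li":35,"n":81},"d":59,"tf":{"f":27,"p":83,"wqz":93}},"v":46}
After op 7 (add /jq/tf/p 21): {"jq":{"b":{"li":35,"n":81},"d":59,"tf":{"f":27,"p":21,"wqz":93}},"v":46}
After op 8 (add /jq/r 9): {"jq":{"b":{"li":35,"n":81},"d":59,"r":9,"tf":{"f":27,"p":21,"wqz":93}},"v":46}
After op 9 (add /jq/b/cc 12): {"jq":{"b":{"cc":12,"li":35,"n":81},"d":59,"r":9,"tf":{"f":27,"p":21,"wqz":93}},"v":46}
After op 10 (add /jq/b/li 9): {"jq":{"b":{"cc":12,"li":9,"n":81},"d":59,"r":9,"tf":{"f":27,"p":21,"wqz":93}},"v":46}
After op 11 (add /jq/tf/jq 13): {"jq":{"b":{"cc":12,"li":9,"n":81},"d":59,"r":9,"tf":{"f":27,"jq":13,"p":21,"wqz":93}},"v":46}
After op 12 (add /jq/eo 0): {"jq":{"b":{"cc":12,"li":9,"n":81},"d":59,"eo":0,"r":9,"tf":{"f":27,"jq":13,"p":21,"wqz":93}},"v":46}
After op 13 (add /jq 4): {"jq":4,"v":46}
After op 14 (replace /jq 66): {"jq":66,"v":46}
After op 15 (replace /v 78): {"jq":66,"v":78}
After op 16 (replace /jq 98): {"jq":98,"v":78}
After op 17 (replace /jq 29): {"jq":29,"v":78}
After op 18 (remove /jq): {"v":78}
After op 19 (replace /v 43): {"v":43}
After op 20 (add /rfl 23): {"rfl":23,"v":43}
After op 21 (add /zb 41): {"rfl":23,"v":43,"zb":41}
Size at the root: 3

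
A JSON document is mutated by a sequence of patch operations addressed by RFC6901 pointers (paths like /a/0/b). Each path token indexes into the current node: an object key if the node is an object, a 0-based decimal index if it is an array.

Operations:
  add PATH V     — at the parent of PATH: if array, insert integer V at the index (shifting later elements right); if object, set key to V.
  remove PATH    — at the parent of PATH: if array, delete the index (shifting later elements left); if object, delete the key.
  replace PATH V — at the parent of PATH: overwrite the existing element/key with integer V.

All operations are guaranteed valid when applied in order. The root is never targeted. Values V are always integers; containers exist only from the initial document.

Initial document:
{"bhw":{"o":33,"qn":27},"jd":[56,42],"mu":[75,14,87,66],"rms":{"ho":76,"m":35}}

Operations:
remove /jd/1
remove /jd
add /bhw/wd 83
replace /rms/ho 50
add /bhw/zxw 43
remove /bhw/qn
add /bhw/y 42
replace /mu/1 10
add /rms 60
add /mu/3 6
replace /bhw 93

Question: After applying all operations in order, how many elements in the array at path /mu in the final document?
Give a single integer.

After op 1 (remove /jd/1): {"bhw":{"o":33,"qn":27},"jd":[56],"mu":[75,14,87,66],"rms":{"ho":76,"m":35}}
After op 2 (remove /jd): {"bhw":{"o":33,"qn":27},"mu":[75,14,87,66],"rms":{"ho":76,"m":35}}
After op 3 (add /bhw/wd 83): {"bhw":{"o":33,"qn":27,"wd":83},"mu":[75,14,87,66],"rms":{"ho":76,"m":35}}
After op 4 (replace /rms/ho 50): {"bhw":{"o":33,"qn":27,"wd":83},"mu":[75,14,87,66],"rms":{"ho":50,"m":35}}
After op 5 (add /bhw/zxw 43): {"bhw":{"o":33,"qn":27,"wd":83,"zxw":43},"mu":[75,14,87,66],"rms":{"ho":50,"m":35}}
After op 6 (remove /bhw/qn): {"bhw":{"o":33,"wd":83,"zxw":43},"mu":[75,14,87,66],"rms":{"ho":50,"m":35}}
After op 7 (add /bhw/y 42): {"bhw":{"o":33,"wd":83,"y":42,"zxw":43},"mu":[75,14,87,66],"rms":{"ho":50,"m":35}}
After op 8 (replace /mu/1 10): {"bhw":{"o":33,"wd":83,"y":42,"zxw":43},"mu":[75,10,87,66],"rms":{"ho":50,"m":35}}
After op 9 (add /rms 60): {"bhw":{"o":33,"wd":83,"y":42,"zxw":43},"mu":[75,10,87,66],"rms":60}
After op 10 (add /mu/3 6): {"bhw":{"o":33,"wd":83,"y":42,"zxw":43},"mu":[75,10,87,6,66],"rms":60}
After op 11 (replace /bhw 93): {"bhw":93,"mu":[75,10,87,6,66],"rms":60}
Size at path /mu: 5

Answer: 5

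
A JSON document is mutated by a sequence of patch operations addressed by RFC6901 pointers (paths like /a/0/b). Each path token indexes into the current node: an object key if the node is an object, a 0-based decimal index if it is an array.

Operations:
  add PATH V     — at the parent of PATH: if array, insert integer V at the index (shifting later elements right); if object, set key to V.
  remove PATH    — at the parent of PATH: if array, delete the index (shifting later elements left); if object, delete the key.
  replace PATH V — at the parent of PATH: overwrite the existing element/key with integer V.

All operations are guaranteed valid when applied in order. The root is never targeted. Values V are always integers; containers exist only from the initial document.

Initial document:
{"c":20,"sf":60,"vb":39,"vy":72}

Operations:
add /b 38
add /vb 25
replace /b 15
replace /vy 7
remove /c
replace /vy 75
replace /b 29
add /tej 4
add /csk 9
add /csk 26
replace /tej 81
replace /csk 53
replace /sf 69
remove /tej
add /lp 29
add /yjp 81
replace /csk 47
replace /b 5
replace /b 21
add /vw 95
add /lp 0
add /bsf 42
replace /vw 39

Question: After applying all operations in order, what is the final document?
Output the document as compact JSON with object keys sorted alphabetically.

Answer: {"b":21,"bsf":42,"csk":47,"lp":0,"sf":69,"vb":25,"vw":39,"vy":75,"yjp":81}

Derivation:
After op 1 (add /b 38): {"b":38,"c":20,"sf":60,"vb":39,"vy":72}
After op 2 (add /vb 25): {"b":38,"c":20,"sf":60,"vb":25,"vy":72}
After op 3 (replace /b 15): {"b":15,"c":20,"sf":60,"vb":25,"vy":72}
After op 4 (replace /vy 7): {"b":15,"c":20,"sf":60,"vb":25,"vy":7}
After op 5 (remove /c): {"b":15,"sf":60,"vb":25,"vy":7}
After op 6 (replace /vy 75): {"b":15,"sf":60,"vb":25,"vy":75}
After op 7 (replace /b 29): {"b":29,"sf":60,"vb":25,"vy":75}
After op 8 (add /tej 4): {"b":29,"sf":60,"tej":4,"vb":25,"vy":75}
After op 9 (add /csk 9): {"b":29,"csk":9,"sf":60,"tej":4,"vb":25,"vy":75}
After op 10 (add /csk 26): {"b":29,"csk":26,"sf":60,"tej":4,"vb":25,"vy":75}
After op 11 (replace /tej 81): {"b":29,"csk":26,"sf":60,"tej":81,"vb":25,"vy":75}
After op 12 (replace /csk 53): {"b":29,"csk":53,"sf":60,"tej":81,"vb":25,"vy":75}
After op 13 (replace /sf 69): {"b":29,"csk":53,"sf":69,"tej":81,"vb":25,"vy":75}
After op 14 (remove /tej): {"b":29,"csk":53,"sf":69,"vb":25,"vy":75}
After op 15 (add /lp 29): {"b":29,"csk":53,"lp":29,"sf":69,"vb":25,"vy":75}
After op 16 (add /yjp 81): {"b":29,"csk":53,"lp":29,"sf":69,"vb":25,"vy":75,"yjp":81}
After op 17 (replace /csk 47): {"b":29,"csk":47,"lp":29,"sf":69,"vb":25,"vy":75,"yjp":81}
After op 18 (replace /b 5): {"b":5,"csk":47,"lp":29,"sf":69,"vb":25,"vy":75,"yjp":81}
After op 19 (replace /b 21): {"b":21,"csk":47,"lp":29,"sf":69,"vb":25,"vy":75,"yjp":81}
After op 20 (add /vw 95): {"b":21,"csk":47,"lp":29,"sf":69,"vb":25,"vw":95,"vy":75,"yjp":81}
After op 21 (add /lp 0): {"b":21,"csk":47,"lp":0,"sf":69,"vb":25,"vw":95,"vy":75,"yjp":81}
After op 22 (add /bsf 42): {"b":21,"bsf":42,"csk":47,"lp":0,"sf":69,"vb":25,"vw":95,"vy":75,"yjp":81}
After op 23 (replace /vw 39): {"b":21,"bsf":42,"csk":47,"lp":0,"sf":69,"vb":25,"vw":39,"vy":75,"yjp":81}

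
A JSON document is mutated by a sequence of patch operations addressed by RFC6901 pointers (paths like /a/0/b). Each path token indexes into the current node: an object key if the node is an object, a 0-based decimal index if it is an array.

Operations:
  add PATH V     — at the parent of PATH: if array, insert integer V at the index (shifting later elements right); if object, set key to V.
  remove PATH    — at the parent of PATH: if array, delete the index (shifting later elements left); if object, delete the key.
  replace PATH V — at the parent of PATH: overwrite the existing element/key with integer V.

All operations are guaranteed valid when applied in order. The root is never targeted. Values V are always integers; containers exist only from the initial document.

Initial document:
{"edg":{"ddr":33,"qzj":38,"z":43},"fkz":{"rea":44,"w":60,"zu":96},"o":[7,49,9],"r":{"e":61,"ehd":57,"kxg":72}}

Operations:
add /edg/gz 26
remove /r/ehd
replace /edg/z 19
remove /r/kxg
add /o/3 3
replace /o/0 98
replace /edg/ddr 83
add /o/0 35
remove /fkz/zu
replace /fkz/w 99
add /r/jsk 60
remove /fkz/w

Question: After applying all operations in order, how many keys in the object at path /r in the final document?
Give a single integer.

After op 1 (add /edg/gz 26): {"edg":{"ddr":33,"gz":26,"qzj":38,"z":43},"fkz":{"rea":44,"w":60,"zu":96},"o":[7,49,9],"r":{"e":61,"ehd":57,"kxg":72}}
After op 2 (remove /r/ehd): {"edg":{"ddr":33,"gz":26,"qzj":38,"z":43},"fkz":{"rea":44,"w":60,"zu":96},"o":[7,49,9],"r":{"e":61,"kxg":72}}
After op 3 (replace /edg/z 19): {"edg":{"ddr":33,"gz":26,"qzj":38,"z":19},"fkz":{"rea":44,"w":60,"zu":96},"o":[7,49,9],"r":{"e":61,"kxg":72}}
After op 4 (remove /r/kxg): {"edg":{"ddr":33,"gz":26,"qzj":38,"z":19},"fkz":{"rea":44,"w":60,"zu":96},"o":[7,49,9],"r":{"e":61}}
After op 5 (add /o/3 3): {"edg":{"ddr":33,"gz":26,"qzj":38,"z":19},"fkz":{"rea":44,"w":60,"zu":96},"o":[7,49,9,3],"r":{"e":61}}
After op 6 (replace /o/0 98): {"edg":{"ddr":33,"gz":26,"qzj":38,"z":19},"fkz":{"rea":44,"w":60,"zu":96},"o":[98,49,9,3],"r":{"e":61}}
After op 7 (replace /edg/ddr 83): {"edg":{"ddr":83,"gz":26,"qzj":38,"z":19},"fkz":{"rea":44,"w":60,"zu":96},"o":[98,49,9,3],"r":{"e":61}}
After op 8 (add /o/0 35): {"edg":{"ddr":83,"gz":26,"qzj":38,"z":19},"fkz":{"rea":44,"w":60,"zu":96},"o":[35,98,49,9,3],"r":{"e":61}}
After op 9 (remove /fkz/zu): {"edg":{"ddr":83,"gz":26,"qzj":38,"z":19},"fkz":{"rea":44,"w":60},"o":[35,98,49,9,3],"r":{"e":61}}
After op 10 (replace /fkz/w 99): {"edg":{"ddr":83,"gz":26,"qzj":38,"z":19},"fkz":{"rea":44,"w":99},"o":[35,98,49,9,3],"r":{"e":61}}
After op 11 (add /r/jsk 60): {"edg":{"ddr":83,"gz":26,"qzj":38,"z":19},"fkz":{"rea":44,"w":99},"o":[35,98,49,9,3],"r":{"e":61,"jsk":60}}
After op 12 (remove /fkz/w): {"edg":{"ddr":83,"gz":26,"qzj":38,"z":19},"fkz":{"rea":44},"o":[35,98,49,9,3],"r":{"e":61,"jsk":60}}
Size at path /r: 2

Answer: 2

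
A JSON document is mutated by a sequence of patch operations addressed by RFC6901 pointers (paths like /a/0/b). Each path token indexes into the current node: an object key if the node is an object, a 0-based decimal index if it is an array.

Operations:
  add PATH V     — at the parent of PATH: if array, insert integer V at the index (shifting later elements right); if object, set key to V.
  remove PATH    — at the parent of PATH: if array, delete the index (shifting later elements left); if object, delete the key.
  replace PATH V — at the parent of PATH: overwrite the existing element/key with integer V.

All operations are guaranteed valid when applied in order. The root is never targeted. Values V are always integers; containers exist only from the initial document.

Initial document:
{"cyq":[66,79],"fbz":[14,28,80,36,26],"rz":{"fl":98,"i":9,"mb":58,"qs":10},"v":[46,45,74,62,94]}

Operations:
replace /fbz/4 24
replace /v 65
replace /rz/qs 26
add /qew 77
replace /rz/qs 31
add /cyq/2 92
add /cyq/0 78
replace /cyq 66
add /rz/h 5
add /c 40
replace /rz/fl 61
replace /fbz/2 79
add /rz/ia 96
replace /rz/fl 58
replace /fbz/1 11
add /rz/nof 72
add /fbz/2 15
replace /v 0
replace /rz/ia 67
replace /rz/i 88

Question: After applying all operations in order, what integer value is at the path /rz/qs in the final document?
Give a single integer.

Answer: 31

Derivation:
After op 1 (replace /fbz/4 24): {"cyq":[66,79],"fbz":[14,28,80,36,24],"rz":{"fl":98,"i":9,"mb":58,"qs":10},"v":[46,45,74,62,94]}
After op 2 (replace /v 65): {"cyq":[66,79],"fbz":[14,28,80,36,24],"rz":{"fl":98,"i":9,"mb":58,"qs":10},"v":65}
After op 3 (replace /rz/qs 26): {"cyq":[66,79],"fbz":[14,28,80,36,24],"rz":{"fl":98,"i":9,"mb":58,"qs":26},"v":65}
After op 4 (add /qew 77): {"cyq":[66,79],"fbz":[14,28,80,36,24],"qew":77,"rz":{"fl":98,"i":9,"mb":58,"qs":26},"v":65}
After op 5 (replace /rz/qs 31): {"cyq":[66,79],"fbz":[14,28,80,36,24],"qew":77,"rz":{"fl":98,"i":9,"mb":58,"qs":31},"v":65}
After op 6 (add /cyq/2 92): {"cyq":[66,79,92],"fbz":[14,28,80,36,24],"qew":77,"rz":{"fl":98,"i":9,"mb":58,"qs":31},"v":65}
After op 7 (add /cyq/0 78): {"cyq":[78,66,79,92],"fbz":[14,28,80,36,24],"qew":77,"rz":{"fl":98,"i":9,"mb":58,"qs":31},"v":65}
After op 8 (replace /cyq 66): {"cyq":66,"fbz":[14,28,80,36,24],"qew":77,"rz":{"fl":98,"i":9,"mb":58,"qs":31},"v":65}
After op 9 (add /rz/h 5): {"cyq":66,"fbz":[14,28,80,36,24],"qew":77,"rz":{"fl":98,"h":5,"i":9,"mb":58,"qs":31},"v":65}
After op 10 (add /c 40): {"c":40,"cyq":66,"fbz":[14,28,80,36,24],"qew":77,"rz":{"fl":98,"h":5,"i":9,"mb":58,"qs":31},"v":65}
After op 11 (replace /rz/fl 61): {"c":40,"cyq":66,"fbz":[14,28,80,36,24],"qew":77,"rz":{"fl":61,"h":5,"i":9,"mb":58,"qs":31},"v":65}
After op 12 (replace /fbz/2 79): {"c":40,"cyq":66,"fbz":[14,28,79,36,24],"qew":77,"rz":{"fl":61,"h":5,"i":9,"mb":58,"qs":31},"v":65}
After op 13 (add /rz/ia 96): {"c":40,"cyq":66,"fbz":[14,28,79,36,24],"qew":77,"rz":{"fl":61,"h":5,"i":9,"ia":96,"mb":58,"qs":31},"v":65}
After op 14 (replace /rz/fl 58): {"c":40,"cyq":66,"fbz":[14,28,79,36,24],"qew":77,"rz":{"fl":58,"h":5,"i":9,"ia":96,"mb":58,"qs":31},"v":65}
After op 15 (replace /fbz/1 11): {"c":40,"cyq":66,"fbz":[14,11,79,36,24],"qew":77,"rz":{"fl":58,"h":5,"i":9,"ia":96,"mb":58,"qs":31},"v":65}
After op 16 (add /rz/nof 72): {"c":40,"cyq":66,"fbz":[14,11,79,36,24],"qew":77,"rz":{"fl":58,"h":5,"i":9,"ia":96,"mb":58,"nof":72,"qs":31},"v":65}
After op 17 (add /fbz/2 15): {"c":40,"cyq":66,"fbz":[14,11,15,79,36,24],"qew":77,"rz":{"fl":58,"h":5,"i":9,"ia":96,"mb":58,"nof":72,"qs":31},"v":65}
After op 18 (replace /v 0): {"c":40,"cyq":66,"fbz":[14,11,15,79,36,24],"qew":77,"rz":{"fl":58,"h":5,"i":9,"ia":96,"mb":58,"nof":72,"qs":31},"v":0}
After op 19 (replace /rz/ia 67): {"c":40,"cyq":66,"fbz":[14,11,15,79,36,24],"qew":77,"rz":{"fl":58,"h":5,"i":9,"ia":67,"mb":58,"nof":72,"qs":31},"v":0}
After op 20 (replace /rz/i 88): {"c":40,"cyq":66,"fbz":[14,11,15,79,36,24],"qew":77,"rz":{"fl":58,"h":5,"i":88,"ia":67,"mb":58,"nof":72,"qs":31},"v":0}
Value at /rz/qs: 31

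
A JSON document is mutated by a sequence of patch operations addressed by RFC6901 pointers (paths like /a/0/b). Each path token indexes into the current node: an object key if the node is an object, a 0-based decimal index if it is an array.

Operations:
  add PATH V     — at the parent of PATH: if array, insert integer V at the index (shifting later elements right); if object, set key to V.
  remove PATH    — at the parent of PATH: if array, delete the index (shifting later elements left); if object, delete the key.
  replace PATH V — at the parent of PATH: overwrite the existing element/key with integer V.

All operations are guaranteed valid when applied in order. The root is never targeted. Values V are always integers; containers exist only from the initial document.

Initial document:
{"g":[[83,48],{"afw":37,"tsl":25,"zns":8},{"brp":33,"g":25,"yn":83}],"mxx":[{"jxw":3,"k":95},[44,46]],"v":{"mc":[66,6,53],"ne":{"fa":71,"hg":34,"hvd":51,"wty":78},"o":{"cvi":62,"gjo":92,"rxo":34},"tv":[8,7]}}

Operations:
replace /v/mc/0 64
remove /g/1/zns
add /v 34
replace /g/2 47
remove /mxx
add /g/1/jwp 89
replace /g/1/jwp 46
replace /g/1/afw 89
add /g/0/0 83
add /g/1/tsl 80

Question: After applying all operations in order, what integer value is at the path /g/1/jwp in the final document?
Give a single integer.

Answer: 46

Derivation:
After op 1 (replace /v/mc/0 64): {"g":[[83,48],{"afw":37,"tsl":25,"zns":8},{"brp":33,"g":25,"yn":83}],"mxx":[{"jxw":3,"k":95},[44,46]],"v":{"mc":[64,6,53],"ne":{"fa":71,"hg":34,"hvd":51,"wty":78},"o":{"cvi":62,"gjo":92,"rxo":34},"tv":[8,7]}}
After op 2 (remove /g/1/zns): {"g":[[83,48],{"afw":37,"tsl":25},{"brp":33,"g":25,"yn":83}],"mxx":[{"jxw":3,"k":95},[44,46]],"v":{"mc":[64,6,53],"ne":{"fa":71,"hg":34,"hvd":51,"wty":78},"o":{"cvi":62,"gjo":92,"rxo":34},"tv":[8,7]}}
After op 3 (add /v 34): {"g":[[83,48],{"afw":37,"tsl":25},{"brp":33,"g":25,"yn":83}],"mxx":[{"jxw":3,"k":95},[44,46]],"v":34}
After op 4 (replace /g/2 47): {"g":[[83,48],{"afw":37,"tsl":25},47],"mxx":[{"jxw":3,"k":95},[44,46]],"v":34}
After op 5 (remove /mxx): {"g":[[83,48],{"afw":37,"tsl":25},47],"v":34}
After op 6 (add /g/1/jwp 89): {"g":[[83,48],{"afw":37,"jwp":89,"tsl":25},47],"v":34}
After op 7 (replace /g/1/jwp 46): {"g":[[83,48],{"afw":37,"jwp":46,"tsl":25},47],"v":34}
After op 8 (replace /g/1/afw 89): {"g":[[83,48],{"afw":89,"jwp":46,"tsl":25},47],"v":34}
After op 9 (add /g/0/0 83): {"g":[[83,83,48],{"afw":89,"jwp":46,"tsl":25},47],"v":34}
After op 10 (add /g/1/tsl 80): {"g":[[83,83,48],{"afw":89,"jwp":46,"tsl":80},47],"v":34}
Value at /g/1/jwp: 46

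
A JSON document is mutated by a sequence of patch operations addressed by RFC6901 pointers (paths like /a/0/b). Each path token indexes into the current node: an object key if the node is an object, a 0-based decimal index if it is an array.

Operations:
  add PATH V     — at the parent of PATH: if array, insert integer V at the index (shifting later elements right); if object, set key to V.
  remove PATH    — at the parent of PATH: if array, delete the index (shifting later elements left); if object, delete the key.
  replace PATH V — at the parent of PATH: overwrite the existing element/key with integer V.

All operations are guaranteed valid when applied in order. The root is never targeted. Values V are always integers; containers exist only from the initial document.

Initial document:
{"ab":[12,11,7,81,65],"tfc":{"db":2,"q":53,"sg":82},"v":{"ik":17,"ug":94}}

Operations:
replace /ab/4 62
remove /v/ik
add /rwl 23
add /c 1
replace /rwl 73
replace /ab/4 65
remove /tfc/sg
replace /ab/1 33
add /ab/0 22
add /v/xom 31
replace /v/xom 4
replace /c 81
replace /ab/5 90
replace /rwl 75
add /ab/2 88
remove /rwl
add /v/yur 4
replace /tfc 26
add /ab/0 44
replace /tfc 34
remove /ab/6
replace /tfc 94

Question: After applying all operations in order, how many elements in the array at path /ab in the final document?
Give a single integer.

After op 1 (replace /ab/4 62): {"ab":[12,11,7,81,62],"tfc":{"db":2,"q":53,"sg":82},"v":{"ik":17,"ug":94}}
After op 2 (remove /v/ik): {"ab":[12,11,7,81,62],"tfc":{"db":2,"q":53,"sg":82},"v":{"ug":94}}
After op 3 (add /rwl 23): {"ab":[12,11,7,81,62],"rwl":23,"tfc":{"db":2,"q":53,"sg":82},"v":{"ug":94}}
After op 4 (add /c 1): {"ab":[12,11,7,81,62],"c":1,"rwl":23,"tfc":{"db":2,"q":53,"sg":82},"v":{"ug":94}}
After op 5 (replace /rwl 73): {"ab":[12,11,7,81,62],"c":1,"rwl":73,"tfc":{"db":2,"q":53,"sg":82},"v":{"ug":94}}
After op 6 (replace /ab/4 65): {"ab":[12,11,7,81,65],"c":1,"rwl":73,"tfc":{"db":2,"q":53,"sg":82},"v":{"ug":94}}
After op 7 (remove /tfc/sg): {"ab":[12,11,7,81,65],"c":1,"rwl":73,"tfc":{"db":2,"q":53},"v":{"ug":94}}
After op 8 (replace /ab/1 33): {"ab":[12,33,7,81,65],"c":1,"rwl":73,"tfc":{"db":2,"q":53},"v":{"ug":94}}
After op 9 (add /ab/0 22): {"ab":[22,12,33,7,81,65],"c":1,"rwl":73,"tfc":{"db":2,"q":53},"v":{"ug":94}}
After op 10 (add /v/xom 31): {"ab":[22,12,33,7,81,65],"c":1,"rwl":73,"tfc":{"db":2,"q":53},"v":{"ug":94,"xom":31}}
After op 11 (replace /v/xom 4): {"ab":[22,12,33,7,81,65],"c":1,"rwl":73,"tfc":{"db":2,"q":53},"v":{"ug":94,"xom":4}}
After op 12 (replace /c 81): {"ab":[22,12,33,7,81,65],"c":81,"rwl":73,"tfc":{"db":2,"q":53},"v":{"ug":94,"xom":4}}
After op 13 (replace /ab/5 90): {"ab":[22,12,33,7,81,90],"c":81,"rwl":73,"tfc":{"db":2,"q":53},"v":{"ug":94,"xom":4}}
After op 14 (replace /rwl 75): {"ab":[22,12,33,7,81,90],"c":81,"rwl":75,"tfc":{"db":2,"q":53},"v":{"ug":94,"xom":4}}
After op 15 (add /ab/2 88): {"ab":[22,12,88,33,7,81,90],"c":81,"rwl":75,"tfc":{"db":2,"q":53},"v":{"ug":94,"xom":4}}
After op 16 (remove /rwl): {"ab":[22,12,88,33,7,81,90],"c":81,"tfc":{"db":2,"q":53},"v":{"ug":94,"xom":4}}
After op 17 (add /v/yur 4): {"ab":[22,12,88,33,7,81,90],"c":81,"tfc":{"db":2,"q":53},"v":{"ug":94,"xom":4,"yur":4}}
After op 18 (replace /tfc 26): {"ab":[22,12,88,33,7,81,90],"c":81,"tfc":26,"v":{"ug":94,"xom":4,"yur":4}}
After op 19 (add /ab/0 44): {"ab":[44,22,12,88,33,7,81,90],"c":81,"tfc":26,"v":{"ug":94,"xom":4,"yur":4}}
After op 20 (replace /tfc 34): {"ab":[44,22,12,88,33,7,81,90],"c":81,"tfc":34,"v":{"ug":94,"xom":4,"yur":4}}
After op 21 (remove /ab/6): {"ab":[44,22,12,88,33,7,90],"c":81,"tfc":34,"v":{"ug":94,"xom":4,"yur":4}}
After op 22 (replace /tfc 94): {"ab":[44,22,12,88,33,7,90],"c":81,"tfc":94,"v":{"ug":94,"xom":4,"yur":4}}
Size at path /ab: 7

Answer: 7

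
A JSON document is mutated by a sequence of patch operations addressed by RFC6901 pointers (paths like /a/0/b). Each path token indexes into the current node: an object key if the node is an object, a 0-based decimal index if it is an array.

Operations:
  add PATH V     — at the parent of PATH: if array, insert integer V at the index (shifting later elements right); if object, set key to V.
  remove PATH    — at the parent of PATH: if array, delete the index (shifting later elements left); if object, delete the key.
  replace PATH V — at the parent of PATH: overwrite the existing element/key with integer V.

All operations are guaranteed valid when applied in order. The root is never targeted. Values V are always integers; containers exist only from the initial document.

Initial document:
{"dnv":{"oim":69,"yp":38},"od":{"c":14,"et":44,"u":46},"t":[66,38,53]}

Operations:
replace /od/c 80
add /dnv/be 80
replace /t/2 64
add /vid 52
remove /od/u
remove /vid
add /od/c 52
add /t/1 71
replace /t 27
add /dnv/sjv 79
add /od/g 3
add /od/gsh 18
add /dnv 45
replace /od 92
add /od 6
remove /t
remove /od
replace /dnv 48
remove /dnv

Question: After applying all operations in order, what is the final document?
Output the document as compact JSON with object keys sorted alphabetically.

Answer: {}

Derivation:
After op 1 (replace /od/c 80): {"dnv":{"oim":69,"yp":38},"od":{"c":80,"et":44,"u":46},"t":[66,38,53]}
After op 2 (add /dnv/be 80): {"dnv":{"be":80,"oim":69,"yp":38},"od":{"c":80,"et":44,"u":46},"t":[66,38,53]}
After op 3 (replace /t/2 64): {"dnv":{"be":80,"oim":69,"yp":38},"od":{"c":80,"et":44,"u":46},"t":[66,38,64]}
After op 4 (add /vid 52): {"dnv":{"be":80,"oim":69,"yp":38},"od":{"c":80,"et":44,"u":46},"t":[66,38,64],"vid":52}
After op 5 (remove /od/u): {"dnv":{"be":80,"oim":69,"yp":38},"od":{"c":80,"et":44},"t":[66,38,64],"vid":52}
After op 6 (remove /vid): {"dnv":{"be":80,"oim":69,"yp":38},"od":{"c":80,"et":44},"t":[66,38,64]}
After op 7 (add /od/c 52): {"dnv":{"be":80,"oim":69,"yp":38},"od":{"c":52,"et":44},"t":[66,38,64]}
After op 8 (add /t/1 71): {"dnv":{"be":80,"oim":69,"yp":38},"od":{"c":52,"et":44},"t":[66,71,38,64]}
After op 9 (replace /t 27): {"dnv":{"be":80,"oim":69,"yp":38},"od":{"c":52,"et":44},"t":27}
After op 10 (add /dnv/sjv 79): {"dnv":{"be":80,"oim":69,"sjv":79,"yp":38},"od":{"c":52,"et":44},"t":27}
After op 11 (add /od/g 3): {"dnv":{"be":80,"oim":69,"sjv":79,"yp":38},"od":{"c":52,"et":44,"g":3},"t":27}
After op 12 (add /od/gsh 18): {"dnv":{"be":80,"oim":69,"sjv":79,"yp":38},"od":{"c":52,"et":44,"g":3,"gsh":18},"t":27}
After op 13 (add /dnv 45): {"dnv":45,"od":{"c":52,"et":44,"g":3,"gsh":18},"t":27}
After op 14 (replace /od 92): {"dnv":45,"od":92,"t":27}
After op 15 (add /od 6): {"dnv":45,"od":6,"t":27}
After op 16 (remove /t): {"dnv":45,"od":6}
After op 17 (remove /od): {"dnv":45}
After op 18 (replace /dnv 48): {"dnv":48}
After op 19 (remove /dnv): {}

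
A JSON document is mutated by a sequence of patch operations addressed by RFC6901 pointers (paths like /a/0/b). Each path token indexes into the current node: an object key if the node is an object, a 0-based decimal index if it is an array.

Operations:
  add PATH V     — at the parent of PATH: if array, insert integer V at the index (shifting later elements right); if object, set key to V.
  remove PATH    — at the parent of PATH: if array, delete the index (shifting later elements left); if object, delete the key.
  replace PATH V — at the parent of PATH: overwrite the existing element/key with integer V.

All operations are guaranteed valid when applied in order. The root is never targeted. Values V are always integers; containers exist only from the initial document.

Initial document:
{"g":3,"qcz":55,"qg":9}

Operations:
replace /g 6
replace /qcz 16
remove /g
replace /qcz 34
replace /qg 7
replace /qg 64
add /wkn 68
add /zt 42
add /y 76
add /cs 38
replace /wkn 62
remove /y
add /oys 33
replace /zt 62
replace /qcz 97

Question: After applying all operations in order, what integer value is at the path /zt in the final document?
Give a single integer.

Answer: 62

Derivation:
After op 1 (replace /g 6): {"g":6,"qcz":55,"qg":9}
After op 2 (replace /qcz 16): {"g":6,"qcz":16,"qg":9}
After op 3 (remove /g): {"qcz":16,"qg":9}
After op 4 (replace /qcz 34): {"qcz":34,"qg":9}
After op 5 (replace /qg 7): {"qcz":34,"qg":7}
After op 6 (replace /qg 64): {"qcz":34,"qg":64}
After op 7 (add /wkn 68): {"qcz":34,"qg":64,"wkn":68}
After op 8 (add /zt 42): {"qcz":34,"qg":64,"wkn":68,"zt":42}
After op 9 (add /y 76): {"qcz":34,"qg":64,"wkn":68,"y":76,"zt":42}
After op 10 (add /cs 38): {"cs":38,"qcz":34,"qg":64,"wkn":68,"y":76,"zt":42}
After op 11 (replace /wkn 62): {"cs":38,"qcz":34,"qg":64,"wkn":62,"y":76,"zt":42}
After op 12 (remove /y): {"cs":38,"qcz":34,"qg":64,"wkn":62,"zt":42}
After op 13 (add /oys 33): {"cs":38,"oys":33,"qcz":34,"qg":64,"wkn":62,"zt":42}
After op 14 (replace /zt 62): {"cs":38,"oys":33,"qcz":34,"qg":64,"wkn":62,"zt":62}
After op 15 (replace /qcz 97): {"cs":38,"oys":33,"qcz":97,"qg":64,"wkn":62,"zt":62}
Value at /zt: 62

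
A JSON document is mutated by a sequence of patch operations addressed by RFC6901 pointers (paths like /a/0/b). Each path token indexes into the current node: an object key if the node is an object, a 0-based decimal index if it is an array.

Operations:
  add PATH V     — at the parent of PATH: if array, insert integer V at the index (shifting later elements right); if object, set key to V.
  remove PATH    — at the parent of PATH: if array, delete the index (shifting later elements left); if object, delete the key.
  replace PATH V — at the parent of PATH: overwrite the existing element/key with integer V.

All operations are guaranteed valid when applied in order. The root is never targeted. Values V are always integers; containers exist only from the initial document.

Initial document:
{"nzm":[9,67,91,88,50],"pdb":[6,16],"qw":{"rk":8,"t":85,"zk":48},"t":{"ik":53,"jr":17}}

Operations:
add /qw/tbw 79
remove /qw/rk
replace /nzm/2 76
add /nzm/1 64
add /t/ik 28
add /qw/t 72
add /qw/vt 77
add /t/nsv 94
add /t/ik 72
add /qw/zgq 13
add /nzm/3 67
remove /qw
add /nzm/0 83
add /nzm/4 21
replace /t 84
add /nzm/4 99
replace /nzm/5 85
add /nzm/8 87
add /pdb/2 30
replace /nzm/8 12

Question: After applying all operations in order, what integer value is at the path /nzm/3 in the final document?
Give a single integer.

After op 1 (add /qw/tbw 79): {"nzm":[9,67,91,88,50],"pdb":[6,16],"qw":{"rk":8,"t":85,"tbw":79,"zk":48},"t":{"ik":53,"jr":17}}
After op 2 (remove /qw/rk): {"nzm":[9,67,91,88,50],"pdb":[6,16],"qw":{"t":85,"tbw":79,"zk":48},"t":{"ik":53,"jr":17}}
After op 3 (replace /nzm/2 76): {"nzm":[9,67,76,88,50],"pdb":[6,16],"qw":{"t":85,"tbw":79,"zk":48},"t":{"ik":53,"jr":17}}
After op 4 (add /nzm/1 64): {"nzm":[9,64,67,76,88,50],"pdb":[6,16],"qw":{"t":85,"tbw":79,"zk":48},"t":{"ik":53,"jr":17}}
After op 5 (add /t/ik 28): {"nzm":[9,64,67,76,88,50],"pdb":[6,16],"qw":{"t":85,"tbw":79,"zk":48},"t":{"ik":28,"jr":17}}
After op 6 (add /qw/t 72): {"nzm":[9,64,67,76,88,50],"pdb":[6,16],"qw":{"t":72,"tbw":79,"zk":48},"t":{"ik":28,"jr":17}}
After op 7 (add /qw/vt 77): {"nzm":[9,64,67,76,88,50],"pdb":[6,16],"qw":{"t":72,"tbw":79,"vt":77,"zk":48},"t":{"ik":28,"jr":17}}
After op 8 (add /t/nsv 94): {"nzm":[9,64,67,76,88,50],"pdb":[6,16],"qw":{"t":72,"tbw":79,"vt":77,"zk":48},"t":{"ik":28,"jr":17,"nsv":94}}
After op 9 (add /t/ik 72): {"nzm":[9,64,67,76,88,50],"pdb":[6,16],"qw":{"t":72,"tbw":79,"vt":77,"zk":48},"t":{"ik":72,"jr":17,"nsv":94}}
After op 10 (add /qw/zgq 13): {"nzm":[9,64,67,76,88,50],"pdb":[6,16],"qw":{"t":72,"tbw":79,"vt":77,"zgq":13,"zk":48},"t":{"ik":72,"jr":17,"nsv":94}}
After op 11 (add /nzm/3 67): {"nzm":[9,64,67,67,76,88,50],"pdb":[6,16],"qw":{"t":72,"tbw":79,"vt":77,"zgq":13,"zk":48},"t":{"ik":72,"jr":17,"nsv":94}}
After op 12 (remove /qw): {"nzm":[9,64,67,67,76,88,50],"pdb":[6,16],"t":{"ik":72,"jr":17,"nsv":94}}
After op 13 (add /nzm/0 83): {"nzm":[83,9,64,67,67,76,88,50],"pdb":[6,16],"t":{"ik":72,"jr":17,"nsv":94}}
After op 14 (add /nzm/4 21): {"nzm":[83,9,64,67,21,67,76,88,50],"pdb":[6,16],"t":{"ik":72,"jr":17,"nsv":94}}
After op 15 (replace /t 84): {"nzm":[83,9,64,67,21,67,76,88,50],"pdb":[6,16],"t":84}
After op 16 (add /nzm/4 99): {"nzm":[83,9,64,67,99,21,67,76,88,50],"pdb":[6,16],"t":84}
After op 17 (replace /nzm/5 85): {"nzm":[83,9,64,67,99,85,67,76,88,50],"pdb":[6,16],"t":84}
After op 18 (add /nzm/8 87): {"nzm":[83,9,64,67,99,85,67,76,87,88,50],"pdb":[6,16],"t":84}
After op 19 (add /pdb/2 30): {"nzm":[83,9,64,67,99,85,67,76,87,88,50],"pdb":[6,16,30],"t":84}
After op 20 (replace /nzm/8 12): {"nzm":[83,9,64,67,99,85,67,76,12,88,50],"pdb":[6,16,30],"t":84}
Value at /nzm/3: 67

Answer: 67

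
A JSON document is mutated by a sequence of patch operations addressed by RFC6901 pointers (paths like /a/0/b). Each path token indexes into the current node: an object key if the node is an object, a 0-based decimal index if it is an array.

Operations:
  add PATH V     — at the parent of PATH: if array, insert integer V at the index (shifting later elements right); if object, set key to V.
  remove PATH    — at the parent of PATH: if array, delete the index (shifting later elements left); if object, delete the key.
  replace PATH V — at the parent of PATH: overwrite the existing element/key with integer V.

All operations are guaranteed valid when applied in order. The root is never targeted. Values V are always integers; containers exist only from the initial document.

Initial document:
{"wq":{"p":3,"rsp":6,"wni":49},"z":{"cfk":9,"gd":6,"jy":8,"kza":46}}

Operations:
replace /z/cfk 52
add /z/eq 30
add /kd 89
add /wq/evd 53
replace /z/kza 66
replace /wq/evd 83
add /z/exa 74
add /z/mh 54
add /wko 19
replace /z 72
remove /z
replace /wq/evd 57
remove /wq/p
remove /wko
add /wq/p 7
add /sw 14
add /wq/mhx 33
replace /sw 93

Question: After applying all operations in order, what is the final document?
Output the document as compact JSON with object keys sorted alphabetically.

After op 1 (replace /z/cfk 52): {"wq":{"p":3,"rsp":6,"wni":49},"z":{"cfk":52,"gd":6,"jy":8,"kza":46}}
After op 2 (add /z/eq 30): {"wq":{"p":3,"rsp":6,"wni":49},"z":{"cfk":52,"eq":30,"gd":6,"jy":8,"kza":46}}
After op 3 (add /kd 89): {"kd":89,"wq":{"p":3,"rsp":6,"wni":49},"z":{"cfk":52,"eq":30,"gd":6,"jy":8,"kza":46}}
After op 4 (add /wq/evd 53): {"kd":89,"wq":{"evd":53,"p":3,"rsp":6,"wni":49},"z":{"cfk":52,"eq":30,"gd":6,"jy":8,"kza":46}}
After op 5 (replace /z/kza 66): {"kd":89,"wq":{"evd":53,"p":3,"rsp":6,"wni":49},"z":{"cfk":52,"eq":30,"gd":6,"jy":8,"kza":66}}
After op 6 (replace /wq/evd 83): {"kd":89,"wq":{"evd":83,"p":3,"rsp":6,"wni":49},"z":{"cfk":52,"eq":30,"gd":6,"jy":8,"kza":66}}
After op 7 (add /z/exa 74): {"kd":89,"wq":{"evd":83,"p":3,"rsp":6,"wni":49},"z":{"cfk":52,"eq":30,"exa":74,"gd":6,"jy":8,"kza":66}}
After op 8 (add /z/mh 54): {"kd":89,"wq":{"evd":83,"p":3,"rsp":6,"wni":49},"z":{"cfk":52,"eq":30,"exa":74,"gd":6,"jy":8,"kza":66,"mh":54}}
After op 9 (add /wko 19): {"kd":89,"wko":19,"wq":{"evd":83,"p":3,"rsp":6,"wni":49},"z":{"cfk":52,"eq":30,"exa":74,"gd":6,"jy":8,"kza":66,"mh":54}}
After op 10 (replace /z 72): {"kd":89,"wko":19,"wq":{"evd":83,"p":3,"rsp":6,"wni":49},"z":72}
After op 11 (remove /z): {"kd":89,"wko":19,"wq":{"evd":83,"p":3,"rsp":6,"wni":49}}
After op 12 (replace /wq/evd 57): {"kd":89,"wko":19,"wq":{"evd":57,"p":3,"rsp":6,"wni":49}}
After op 13 (remove /wq/p): {"kd":89,"wko":19,"wq":{"evd":57,"rsp":6,"wni":49}}
After op 14 (remove /wko): {"kd":89,"wq":{"evd":57,"rsp":6,"wni":49}}
After op 15 (add /wq/p 7): {"kd":89,"wq":{"evd":57,"p":7,"rsp":6,"wni":49}}
After op 16 (add /sw 14): {"kd":89,"sw":14,"wq":{"evd":57,"p":7,"rsp":6,"wni":49}}
After op 17 (add /wq/mhx 33): {"kd":89,"sw":14,"wq":{"evd":57,"mhx":33,"p":7,"rsp":6,"wni":49}}
After op 18 (replace /sw 93): {"kd":89,"sw":93,"wq":{"evd":57,"mhx":33,"p":7,"rsp":6,"wni":49}}

Answer: {"kd":89,"sw":93,"wq":{"evd":57,"mhx":33,"p":7,"rsp":6,"wni":49}}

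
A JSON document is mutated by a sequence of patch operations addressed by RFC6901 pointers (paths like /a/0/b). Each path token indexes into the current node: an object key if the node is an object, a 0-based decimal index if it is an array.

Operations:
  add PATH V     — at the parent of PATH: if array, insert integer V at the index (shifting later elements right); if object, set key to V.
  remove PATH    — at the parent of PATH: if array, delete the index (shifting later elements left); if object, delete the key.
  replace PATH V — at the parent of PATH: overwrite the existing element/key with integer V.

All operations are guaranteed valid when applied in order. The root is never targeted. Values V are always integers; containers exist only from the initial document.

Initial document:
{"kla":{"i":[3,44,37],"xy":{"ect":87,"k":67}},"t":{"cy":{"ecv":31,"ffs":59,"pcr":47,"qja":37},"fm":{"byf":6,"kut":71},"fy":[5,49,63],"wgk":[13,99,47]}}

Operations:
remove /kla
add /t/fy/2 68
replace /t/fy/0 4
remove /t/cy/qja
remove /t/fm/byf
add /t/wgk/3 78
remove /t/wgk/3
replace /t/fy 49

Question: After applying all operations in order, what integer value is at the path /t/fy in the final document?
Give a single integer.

Answer: 49

Derivation:
After op 1 (remove /kla): {"t":{"cy":{"ecv":31,"ffs":59,"pcr":47,"qja":37},"fm":{"byf":6,"kut":71},"fy":[5,49,63],"wgk":[13,99,47]}}
After op 2 (add /t/fy/2 68): {"t":{"cy":{"ecv":31,"ffs":59,"pcr":47,"qja":37},"fm":{"byf":6,"kut":71},"fy":[5,49,68,63],"wgk":[13,99,47]}}
After op 3 (replace /t/fy/0 4): {"t":{"cy":{"ecv":31,"ffs":59,"pcr":47,"qja":37},"fm":{"byf":6,"kut":71},"fy":[4,49,68,63],"wgk":[13,99,47]}}
After op 4 (remove /t/cy/qja): {"t":{"cy":{"ecv":31,"ffs":59,"pcr":47},"fm":{"byf":6,"kut":71},"fy":[4,49,68,63],"wgk":[13,99,47]}}
After op 5 (remove /t/fm/byf): {"t":{"cy":{"ecv":31,"ffs":59,"pcr":47},"fm":{"kut":71},"fy":[4,49,68,63],"wgk":[13,99,47]}}
After op 6 (add /t/wgk/3 78): {"t":{"cy":{"ecv":31,"ffs":59,"pcr":47},"fm":{"kut":71},"fy":[4,49,68,63],"wgk":[13,99,47,78]}}
After op 7 (remove /t/wgk/3): {"t":{"cy":{"ecv":31,"ffs":59,"pcr":47},"fm":{"kut":71},"fy":[4,49,68,63],"wgk":[13,99,47]}}
After op 8 (replace /t/fy 49): {"t":{"cy":{"ecv":31,"ffs":59,"pcr":47},"fm":{"kut":71},"fy":49,"wgk":[13,99,47]}}
Value at /t/fy: 49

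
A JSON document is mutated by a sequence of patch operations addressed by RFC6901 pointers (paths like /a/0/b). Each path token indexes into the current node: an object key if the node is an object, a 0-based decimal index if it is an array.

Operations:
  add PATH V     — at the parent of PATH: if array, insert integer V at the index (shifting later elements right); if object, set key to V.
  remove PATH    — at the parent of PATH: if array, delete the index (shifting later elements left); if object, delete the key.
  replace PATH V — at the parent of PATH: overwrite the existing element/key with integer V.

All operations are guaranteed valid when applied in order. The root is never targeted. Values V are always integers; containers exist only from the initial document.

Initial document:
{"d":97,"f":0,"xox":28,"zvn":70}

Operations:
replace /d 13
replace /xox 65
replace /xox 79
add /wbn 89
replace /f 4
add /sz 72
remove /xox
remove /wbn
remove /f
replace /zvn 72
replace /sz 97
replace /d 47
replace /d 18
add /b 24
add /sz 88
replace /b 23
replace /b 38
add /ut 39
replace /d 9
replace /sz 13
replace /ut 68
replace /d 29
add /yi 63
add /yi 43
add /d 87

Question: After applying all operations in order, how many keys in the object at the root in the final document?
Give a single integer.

Answer: 6

Derivation:
After op 1 (replace /d 13): {"d":13,"f":0,"xox":28,"zvn":70}
After op 2 (replace /xox 65): {"d":13,"f":0,"xox":65,"zvn":70}
After op 3 (replace /xox 79): {"d":13,"f":0,"xox":79,"zvn":70}
After op 4 (add /wbn 89): {"d":13,"f":0,"wbn":89,"xox":79,"zvn":70}
After op 5 (replace /f 4): {"d":13,"f":4,"wbn":89,"xox":79,"zvn":70}
After op 6 (add /sz 72): {"d":13,"f":4,"sz":72,"wbn":89,"xox":79,"zvn":70}
After op 7 (remove /xox): {"d":13,"f":4,"sz":72,"wbn":89,"zvn":70}
After op 8 (remove /wbn): {"d":13,"f":4,"sz":72,"zvn":70}
After op 9 (remove /f): {"d":13,"sz":72,"zvn":70}
After op 10 (replace /zvn 72): {"d":13,"sz":72,"zvn":72}
After op 11 (replace /sz 97): {"d":13,"sz":97,"zvn":72}
After op 12 (replace /d 47): {"d":47,"sz":97,"zvn":72}
After op 13 (replace /d 18): {"d":18,"sz":97,"zvn":72}
After op 14 (add /b 24): {"b":24,"d":18,"sz":97,"zvn":72}
After op 15 (add /sz 88): {"b":24,"d":18,"sz":88,"zvn":72}
After op 16 (replace /b 23): {"b":23,"d":18,"sz":88,"zvn":72}
After op 17 (replace /b 38): {"b":38,"d":18,"sz":88,"zvn":72}
After op 18 (add /ut 39): {"b":38,"d":18,"sz":88,"ut":39,"zvn":72}
After op 19 (replace /d 9): {"b":38,"d":9,"sz":88,"ut":39,"zvn":72}
After op 20 (replace /sz 13): {"b":38,"d":9,"sz":13,"ut":39,"zvn":72}
After op 21 (replace /ut 68): {"b":38,"d":9,"sz":13,"ut":68,"zvn":72}
After op 22 (replace /d 29): {"b":38,"d":29,"sz":13,"ut":68,"zvn":72}
After op 23 (add /yi 63): {"b":38,"d":29,"sz":13,"ut":68,"yi":63,"zvn":72}
After op 24 (add /yi 43): {"b":38,"d":29,"sz":13,"ut":68,"yi":43,"zvn":72}
After op 25 (add /d 87): {"b":38,"d":87,"sz":13,"ut":68,"yi":43,"zvn":72}
Size at the root: 6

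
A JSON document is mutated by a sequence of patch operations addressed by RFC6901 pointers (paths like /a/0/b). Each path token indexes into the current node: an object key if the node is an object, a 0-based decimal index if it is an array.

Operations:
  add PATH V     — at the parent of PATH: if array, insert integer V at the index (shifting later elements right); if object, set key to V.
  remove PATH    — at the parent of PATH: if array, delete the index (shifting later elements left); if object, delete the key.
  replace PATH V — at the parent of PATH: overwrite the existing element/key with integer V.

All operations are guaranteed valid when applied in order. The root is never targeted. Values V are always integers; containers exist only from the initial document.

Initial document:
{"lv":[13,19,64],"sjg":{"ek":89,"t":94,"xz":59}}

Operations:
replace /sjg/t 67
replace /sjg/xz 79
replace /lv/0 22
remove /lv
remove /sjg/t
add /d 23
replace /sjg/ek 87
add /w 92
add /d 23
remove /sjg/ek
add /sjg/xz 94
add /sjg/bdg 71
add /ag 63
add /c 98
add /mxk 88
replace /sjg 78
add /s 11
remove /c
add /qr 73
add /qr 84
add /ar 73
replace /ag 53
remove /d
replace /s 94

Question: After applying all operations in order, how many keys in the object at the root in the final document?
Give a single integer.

Answer: 7

Derivation:
After op 1 (replace /sjg/t 67): {"lv":[13,19,64],"sjg":{"ek":89,"t":67,"xz":59}}
After op 2 (replace /sjg/xz 79): {"lv":[13,19,64],"sjg":{"ek":89,"t":67,"xz":79}}
After op 3 (replace /lv/0 22): {"lv":[22,19,64],"sjg":{"ek":89,"t":67,"xz":79}}
After op 4 (remove /lv): {"sjg":{"ek":89,"t":67,"xz":79}}
After op 5 (remove /sjg/t): {"sjg":{"ek":89,"xz":79}}
After op 6 (add /d 23): {"d":23,"sjg":{"ek":89,"xz":79}}
After op 7 (replace /sjg/ek 87): {"d":23,"sjg":{"ek":87,"xz":79}}
After op 8 (add /w 92): {"d":23,"sjg":{"ek":87,"xz":79},"w":92}
After op 9 (add /d 23): {"d":23,"sjg":{"ek":87,"xz":79},"w":92}
After op 10 (remove /sjg/ek): {"d":23,"sjg":{"xz":79},"w":92}
After op 11 (add /sjg/xz 94): {"d":23,"sjg":{"xz":94},"w":92}
After op 12 (add /sjg/bdg 71): {"d":23,"sjg":{"bdg":71,"xz":94},"w":92}
After op 13 (add /ag 63): {"ag":63,"d":23,"sjg":{"bdg":71,"xz":94},"w":92}
After op 14 (add /c 98): {"ag":63,"c":98,"d":23,"sjg":{"bdg":71,"xz":94},"w":92}
After op 15 (add /mxk 88): {"ag":63,"c":98,"d":23,"mxk":88,"sjg":{"bdg":71,"xz":94},"w":92}
After op 16 (replace /sjg 78): {"ag":63,"c":98,"d":23,"mxk":88,"sjg":78,"w":92}
After op 17 (add /s 11): {"ag":63,"c":98,"d":23,"mxk":88,"s":11,"sjg":78,"w":92}
After op 18 (remove /c): {"ag":63,"d":23,"mxk":88,"s":11,"sjg":78,"w":92}
After op 19 (add /qr 73): {"ag":63,"d":23,"mxk":88,"qr":73,"s":11,"sjg":78,"w":92}
After op 20 (add /qr 84): {"ag":63,"d":23,"mxk":88,"qr":84,"s":11,"sjg":78,"w":92}
After op 21 (add /ar 73): {"ag":63,"ar":73,"d":23,"mxk":88,"qr":84,"s":11,"sjg":78,"w":92}
After op 22 (replace /ag 53): {"ag":53,"ar":73,"d":23,"mxk":88,"qr":84,"s":11,"sjg":78,"w":92}
After op 23 (remove /d): {"ag":53,"ar":73,"mxk":88,"qr":84,"s":11,"sjg":78,"w":92}
After op 24 (replace /s 94): {"ag":53,"ar":73,"mxk":88,"qr":84,"s":94,"sjg":78,"w":92}
Size at the root: 7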